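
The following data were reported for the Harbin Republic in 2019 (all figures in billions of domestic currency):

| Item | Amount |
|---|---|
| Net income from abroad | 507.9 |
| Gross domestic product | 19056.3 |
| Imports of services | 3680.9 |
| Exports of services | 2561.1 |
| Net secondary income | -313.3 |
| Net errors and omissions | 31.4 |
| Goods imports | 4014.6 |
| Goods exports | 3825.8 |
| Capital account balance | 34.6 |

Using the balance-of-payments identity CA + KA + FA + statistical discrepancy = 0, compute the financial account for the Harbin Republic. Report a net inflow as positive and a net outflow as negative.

Goods balance = 3825.8 - 4014.6 = -188.8
Services balance = 2561.1 - 3680.9 = -1119.8
Trade balance (goods + services) = -188.8 + (-1119.8) = -1308.6
Net primary income = 507.9
Net secondary income = -313.3
Current account = -1308.6 + 507.9 + (-313.3) = -1114.0
Financial account = -(-1114.0 + 34.6 + 31.4) = 1048.0

1048.0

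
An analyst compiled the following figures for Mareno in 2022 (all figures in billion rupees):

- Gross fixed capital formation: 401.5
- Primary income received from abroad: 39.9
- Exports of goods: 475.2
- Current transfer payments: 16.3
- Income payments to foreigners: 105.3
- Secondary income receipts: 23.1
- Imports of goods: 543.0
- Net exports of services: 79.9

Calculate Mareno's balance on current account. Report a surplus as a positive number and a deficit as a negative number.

-46.5

Goods balance = 475.2 - 543.0 = -67.8
Services balance = 79.9
Trade balance (goods + services) = -67.8 + 79.9 = 12.1
Net primary income = 39.9 - 105.3 = -65.4
Net secondary income = 23.1 - 16.3 = 6.8
Current account = 12.1 + (-65.4) + 6.8 = -46.5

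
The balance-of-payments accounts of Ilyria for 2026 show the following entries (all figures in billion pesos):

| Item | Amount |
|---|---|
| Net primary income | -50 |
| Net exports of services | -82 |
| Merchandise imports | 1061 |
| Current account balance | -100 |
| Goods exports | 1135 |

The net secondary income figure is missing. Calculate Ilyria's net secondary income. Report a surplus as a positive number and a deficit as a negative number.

Current account = goods balance + services balance + net primary income + net secondary income
Sum of the known components = -58
Net secondary income = CA - (known components) = -100 - (-58) = -42

-42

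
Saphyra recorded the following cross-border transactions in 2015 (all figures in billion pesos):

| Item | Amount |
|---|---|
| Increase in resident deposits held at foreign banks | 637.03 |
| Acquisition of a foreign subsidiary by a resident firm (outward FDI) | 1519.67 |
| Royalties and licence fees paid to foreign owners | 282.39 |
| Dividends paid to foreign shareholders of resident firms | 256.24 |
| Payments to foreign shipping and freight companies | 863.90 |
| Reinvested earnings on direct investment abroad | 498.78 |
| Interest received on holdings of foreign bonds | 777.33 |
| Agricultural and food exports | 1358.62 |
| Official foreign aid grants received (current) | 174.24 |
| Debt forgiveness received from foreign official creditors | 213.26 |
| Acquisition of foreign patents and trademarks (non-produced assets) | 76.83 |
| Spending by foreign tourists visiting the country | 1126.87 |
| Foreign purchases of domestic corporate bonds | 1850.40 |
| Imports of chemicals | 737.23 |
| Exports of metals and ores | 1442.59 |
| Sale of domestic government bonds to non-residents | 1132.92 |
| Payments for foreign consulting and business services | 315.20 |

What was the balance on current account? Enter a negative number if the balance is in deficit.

2923.47

Goods: 1358.62 + 1442.59 - 737.23 = 2063.98
Services: -282.39 - 863.90 - 315.20 + 1126.87 = -334.62
Primary income: 498.78 + 777.33 - 256.24 = 1019.87
Secondary income: 174.24
Current account = 2063.98 + (-334.62) + 1019.87 + 174.24 = 2923.47
(Excluded from the current account — financial account: increase in resident deposits held at foreign banks 637.03, acquisition of a foreign subsidiary by a resident firm (outward FDI) 1519.67, foreign purchases of domestic corporate bonds 1850.40, sale of domestic government bonds to non-residents 1132.92; capital account: debt forgiveness received from foreign official creditors 213.26, acquisition of foreign patents and trademarks (non-produced assets) 76.83.)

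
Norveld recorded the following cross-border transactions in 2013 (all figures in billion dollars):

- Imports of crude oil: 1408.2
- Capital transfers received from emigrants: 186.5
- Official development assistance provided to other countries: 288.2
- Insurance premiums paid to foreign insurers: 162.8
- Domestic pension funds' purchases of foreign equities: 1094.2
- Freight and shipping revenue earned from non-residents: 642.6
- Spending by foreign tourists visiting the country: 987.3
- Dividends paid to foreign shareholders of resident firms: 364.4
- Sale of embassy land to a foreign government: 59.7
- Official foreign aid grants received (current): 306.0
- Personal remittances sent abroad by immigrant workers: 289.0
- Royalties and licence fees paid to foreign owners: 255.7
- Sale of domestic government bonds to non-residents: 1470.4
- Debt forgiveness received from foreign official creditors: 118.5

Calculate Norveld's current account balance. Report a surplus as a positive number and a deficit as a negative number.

Goods: -1408.2
Services: -162.8 + 987.3 - 255.7 + 642.6 = 1211.4
Primary income: -364.4
Secondary income: -289.0 + 306.0 - 288.2 = -271.2
Current account = (-1408.2) + 1211.4 + (-364.4) + (-271.2) = -832.4
(Excluded from the current account — capital account: capital transfers received from emigrants 186.5, sale of embassy land to a foreign government 59.7, debt forgiveness received from foreign official creditors 118.5; financial account: domestic pension funds' purchases of foreign equities 1094.2, sale of domestic government bonds to non-residents 1470.4.)

-832.4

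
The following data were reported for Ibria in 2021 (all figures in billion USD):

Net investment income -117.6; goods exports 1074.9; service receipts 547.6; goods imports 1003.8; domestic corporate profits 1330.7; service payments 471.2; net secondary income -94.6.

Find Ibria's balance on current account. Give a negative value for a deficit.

Goods balance = 1074.9 - 1003.8 = 71.1
Services balance = 547.6 - 471.2 = 76.4
Trade balance (goods + services) = 71.1 + 76.4 = 147.5
Net primary income = -117.6
Net secondary income = -94.6
Current account = 147.5 + (-117.6) + (-94.6) = -64.7

-64.7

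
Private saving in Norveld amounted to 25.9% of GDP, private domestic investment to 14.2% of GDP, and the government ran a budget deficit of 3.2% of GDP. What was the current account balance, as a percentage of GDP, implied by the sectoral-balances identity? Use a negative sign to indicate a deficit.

8.5

By the sectoral-balances identity, CA = (S_private - I) + (T - G).
Private balance = 25.9 - 14.2 = 11.7
Government balance (T - G) = -3.2
CA = 11.7 + (-3.2) = 8.5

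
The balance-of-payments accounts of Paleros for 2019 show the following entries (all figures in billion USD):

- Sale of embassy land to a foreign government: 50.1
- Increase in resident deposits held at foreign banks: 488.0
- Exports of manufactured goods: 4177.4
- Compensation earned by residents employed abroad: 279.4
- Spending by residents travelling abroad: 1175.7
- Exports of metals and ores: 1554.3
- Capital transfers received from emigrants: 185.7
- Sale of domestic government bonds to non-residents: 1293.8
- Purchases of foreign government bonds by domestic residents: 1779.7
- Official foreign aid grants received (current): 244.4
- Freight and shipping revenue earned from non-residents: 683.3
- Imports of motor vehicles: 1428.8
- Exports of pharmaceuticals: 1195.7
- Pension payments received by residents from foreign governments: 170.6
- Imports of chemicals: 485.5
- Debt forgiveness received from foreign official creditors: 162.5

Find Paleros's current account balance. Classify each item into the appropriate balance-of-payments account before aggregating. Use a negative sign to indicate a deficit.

5215.1

Goods: -1428.8 + 1554.3 - 485.5 + 4177.4 + 1195.7 = 5013.1
Services: 683.3 - 1175.7 = -492.4
Primary income: 279.4
Secondary income: 244.4 + 170.6 = 415.0
Current account = 5013.1 + (-492.4) + 279.4 + 415.0 = 5215.1
(Excluded from the current account — capital account: sale of embassy land to a foreign government 50.1, capital transfers received from emigrants 185.7, debt forgiveness received from foreign official creditors 162.5; financial account: increase in resident deposits held at foreign banks 488.0, sale of domestic government bonds to non-residents 1293.8, purchases of foreign government bonds by domestic residents 1779.7.)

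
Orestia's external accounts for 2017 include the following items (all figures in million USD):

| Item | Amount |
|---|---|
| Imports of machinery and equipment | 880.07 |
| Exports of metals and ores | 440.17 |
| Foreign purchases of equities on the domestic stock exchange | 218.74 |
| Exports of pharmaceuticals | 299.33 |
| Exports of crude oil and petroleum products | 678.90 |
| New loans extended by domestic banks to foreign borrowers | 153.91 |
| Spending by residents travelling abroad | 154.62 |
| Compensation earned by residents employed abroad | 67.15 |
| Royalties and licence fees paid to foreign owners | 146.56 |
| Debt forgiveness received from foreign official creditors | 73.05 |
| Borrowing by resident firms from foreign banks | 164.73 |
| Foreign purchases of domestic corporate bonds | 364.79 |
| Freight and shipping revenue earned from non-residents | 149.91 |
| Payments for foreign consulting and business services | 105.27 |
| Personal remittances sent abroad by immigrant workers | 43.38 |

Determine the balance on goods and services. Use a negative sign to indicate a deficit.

281.79

Goods: 299.33 + 440.17 - 880.07 + 678.90 = 538.33
Services: -146.56 - 105.27 + 149.91 - 154.62 = -256.54
Trade balance = 538.33 + (-256.54) = 281.79
(Excluded from the trade balance — financial account: foreign purchases of equities on the domestic stock exchange 218.74, new loans extended by domestic banks to foreign borrowers 153.91, borrowing by resident firms from foreign banks 164.73, foreign purchases of domestic corporate bonds 364.79; primary income: compensation earned by residents employed abroad 67.15; capital account: debt forgiveness received from foreign official creditors 73.05; secondary income: personal remittances sent abroad by immigrant workers 43.38.)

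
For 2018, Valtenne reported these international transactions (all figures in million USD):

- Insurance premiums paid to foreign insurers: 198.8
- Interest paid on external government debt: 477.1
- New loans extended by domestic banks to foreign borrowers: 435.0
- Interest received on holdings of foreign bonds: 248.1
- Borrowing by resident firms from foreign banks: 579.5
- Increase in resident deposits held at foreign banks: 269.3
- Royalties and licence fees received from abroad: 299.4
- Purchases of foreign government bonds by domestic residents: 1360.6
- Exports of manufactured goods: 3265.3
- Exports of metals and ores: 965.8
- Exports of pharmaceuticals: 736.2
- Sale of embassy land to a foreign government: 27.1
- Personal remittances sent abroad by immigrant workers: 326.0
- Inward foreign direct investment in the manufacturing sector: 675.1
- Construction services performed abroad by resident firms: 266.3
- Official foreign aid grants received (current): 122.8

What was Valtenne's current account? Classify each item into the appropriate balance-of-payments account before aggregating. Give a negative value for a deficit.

Goods: 736.2 + 965.8 + 3265.3 = 4967.3
Services: 266.3 - 198.8 + 299.4 = 366.9
Primary income: 248.1 - 477.1 = -229.0
Secondary income: 122.8 - 326.0 = -203.2
Current account = 4967.3 + 366.9 + (-229.0) + (-203.2) = 4902.0
(Excluded from the current account — financial account: new loans extended by domestic banks to foreign borrowers 435.0, borrowing by resident firms from foreign banks 579.5, increase in resident deposits held at foreign banks 269.3, purchases of foreign government bonds by domestic residents 1360.6, inward foreign direct investment in the manufacturing sector 675.1; capital account: sale of embassy land to a foreign government 27.1.)

4902.0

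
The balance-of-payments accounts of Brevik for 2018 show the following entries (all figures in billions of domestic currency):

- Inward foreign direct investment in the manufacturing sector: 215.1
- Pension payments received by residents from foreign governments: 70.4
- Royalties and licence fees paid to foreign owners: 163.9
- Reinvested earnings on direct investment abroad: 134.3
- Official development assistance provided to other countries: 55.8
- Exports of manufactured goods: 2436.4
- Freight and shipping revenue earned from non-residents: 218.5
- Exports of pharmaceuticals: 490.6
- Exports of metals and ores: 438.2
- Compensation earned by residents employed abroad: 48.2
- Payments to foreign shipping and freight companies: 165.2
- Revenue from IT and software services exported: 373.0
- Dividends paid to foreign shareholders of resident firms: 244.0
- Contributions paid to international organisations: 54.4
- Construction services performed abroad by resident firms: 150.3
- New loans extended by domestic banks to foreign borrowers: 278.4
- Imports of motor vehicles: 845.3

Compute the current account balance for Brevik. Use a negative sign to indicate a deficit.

2831.3

Goods: -845.3 + 490.6 + 438.2 + 2436.4 = 2519.9
Services: -165.2 + 150.3 + 218.5 - 163.9 + 373.0 = 412.7
Primary income: -244.0 + 48.2 + 134.3 = -61.5
Secondary income: 70.4 - 55.8 - 54.4 = -39.8
Current account = 2519.9 + 412.7 + (-61.5) + (-39.8) = 2831.3
(Excluded from the current account — financial account: inward foreign direct investment in the manufacturing sector 215.1, new loans extended by domestic banks to foreign borrowers 278.4.)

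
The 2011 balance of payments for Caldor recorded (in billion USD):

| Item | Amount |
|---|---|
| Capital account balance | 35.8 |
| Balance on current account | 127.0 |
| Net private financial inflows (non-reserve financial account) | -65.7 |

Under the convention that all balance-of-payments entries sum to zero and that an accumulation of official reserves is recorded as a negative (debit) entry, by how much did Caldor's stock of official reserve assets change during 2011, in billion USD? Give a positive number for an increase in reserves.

97.1

Official reserve transactions balance = -(127.0 + 35.8 + (-65.7)) = -97.1
An accumulation of reserves is recorded as a debit (negative entry), so the change in the stock of reserves is the negative of that balance.
Change in official reserves = -(-97.1) = 97.1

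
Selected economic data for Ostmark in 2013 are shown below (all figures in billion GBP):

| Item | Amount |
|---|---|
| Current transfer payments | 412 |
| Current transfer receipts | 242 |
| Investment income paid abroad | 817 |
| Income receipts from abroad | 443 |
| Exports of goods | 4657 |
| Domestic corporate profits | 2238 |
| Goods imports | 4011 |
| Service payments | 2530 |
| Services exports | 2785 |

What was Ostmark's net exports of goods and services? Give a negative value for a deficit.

Goods balance = 4657 - 4011 = 646
Services balance = 2785 - 2530 = 255
Trade balance (goods + services) = 646 + 255 = 901

901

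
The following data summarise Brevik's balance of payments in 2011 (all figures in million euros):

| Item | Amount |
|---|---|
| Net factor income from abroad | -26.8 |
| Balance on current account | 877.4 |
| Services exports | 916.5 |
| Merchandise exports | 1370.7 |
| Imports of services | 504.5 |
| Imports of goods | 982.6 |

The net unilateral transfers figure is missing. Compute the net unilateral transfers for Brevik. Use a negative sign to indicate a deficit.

104.1

Current account = goods balance + services balance + net primary income + net secondary income
Sum of the known components = 773.3
Net unilateral transfers = CA - (known components) = 877.4 - 773.3 = 104.1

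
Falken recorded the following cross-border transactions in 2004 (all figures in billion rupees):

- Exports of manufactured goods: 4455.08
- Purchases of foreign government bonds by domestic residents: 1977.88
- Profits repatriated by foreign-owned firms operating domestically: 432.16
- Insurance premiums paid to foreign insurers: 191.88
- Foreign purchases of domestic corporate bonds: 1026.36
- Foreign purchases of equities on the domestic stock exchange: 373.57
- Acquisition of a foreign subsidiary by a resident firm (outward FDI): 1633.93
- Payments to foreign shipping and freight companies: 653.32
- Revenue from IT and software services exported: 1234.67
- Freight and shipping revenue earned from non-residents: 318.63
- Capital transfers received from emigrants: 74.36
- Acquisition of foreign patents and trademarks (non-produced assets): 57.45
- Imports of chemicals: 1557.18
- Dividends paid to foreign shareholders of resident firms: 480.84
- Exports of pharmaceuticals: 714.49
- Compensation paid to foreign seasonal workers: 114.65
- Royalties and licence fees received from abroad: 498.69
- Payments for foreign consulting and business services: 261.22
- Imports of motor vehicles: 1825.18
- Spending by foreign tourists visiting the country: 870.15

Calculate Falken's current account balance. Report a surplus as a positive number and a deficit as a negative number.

Goods: -1557.18 + 4455.08 - 1825.18 + 714.49 = 1787.21
Services: -653.32 + 870.15 + 318.63 - 261.22 + 498.69 - 191.88 + 1234.67 = 1815.72
Primary income: -114.65 - 432.16 - 480.84 = -1027.65
Current account = 1787.21 + 1815.72 + (-1027.65) = 2575.28
(Excluded from the current account — financial account: purchases of foreign government bonds by domestic residents 1977.88, foreign purchases of domestic corporate bonds 1026.36, foreign purchases of equities on the domestic stock exchange 373.57, acquisition of a foreign subsidiary by a resident firm (outward FDI) 1633.93; capital account: capital transfers received from emigrants 74.36, acquisition of foreign patents and trademarks (non-produced assets) 57.45.)

2575.28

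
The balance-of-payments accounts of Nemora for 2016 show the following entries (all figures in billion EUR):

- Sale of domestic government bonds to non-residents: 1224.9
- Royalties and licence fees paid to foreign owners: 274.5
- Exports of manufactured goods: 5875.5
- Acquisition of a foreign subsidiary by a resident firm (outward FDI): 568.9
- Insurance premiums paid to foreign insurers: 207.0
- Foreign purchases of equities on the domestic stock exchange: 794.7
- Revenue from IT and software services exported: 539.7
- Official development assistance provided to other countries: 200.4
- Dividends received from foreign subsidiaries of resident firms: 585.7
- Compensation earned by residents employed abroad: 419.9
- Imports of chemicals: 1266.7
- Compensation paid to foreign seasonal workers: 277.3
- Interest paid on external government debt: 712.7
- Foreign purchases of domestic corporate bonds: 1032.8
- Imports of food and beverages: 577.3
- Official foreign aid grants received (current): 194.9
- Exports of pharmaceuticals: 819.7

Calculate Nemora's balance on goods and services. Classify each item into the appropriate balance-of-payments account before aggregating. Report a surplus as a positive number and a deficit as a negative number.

4909.4

Goods: -1266.7 - 577.3 + 819.7 + 5875.5 = 4851.2
Services: -274.5 + 539.7 - 207.0 = 58.2
Trade balance = 4851.2 + 58.2 = 4909.4
(Excluded from the trade balance — financial account: sale of domestic government bonds to non-residents 1224.9, acquisition of a foreign subsidiary by a resident firm (outward FDI) 568.9, foreign purchases of equities on the domestic stock exchange 794.7, foreign purchases of domestic corporate bonds 1032.8; secondary income: official development assistance provided to other countries 200.4, official foreign aid grants received (current) 194.9; primary income: dividends received from foreign subsidiaries of resident firms 585.7, compensation earned by residents employed abroad 419.9, compensation paid to foreign seasonal workers 277.3, interest paid on external government debt 712.7.)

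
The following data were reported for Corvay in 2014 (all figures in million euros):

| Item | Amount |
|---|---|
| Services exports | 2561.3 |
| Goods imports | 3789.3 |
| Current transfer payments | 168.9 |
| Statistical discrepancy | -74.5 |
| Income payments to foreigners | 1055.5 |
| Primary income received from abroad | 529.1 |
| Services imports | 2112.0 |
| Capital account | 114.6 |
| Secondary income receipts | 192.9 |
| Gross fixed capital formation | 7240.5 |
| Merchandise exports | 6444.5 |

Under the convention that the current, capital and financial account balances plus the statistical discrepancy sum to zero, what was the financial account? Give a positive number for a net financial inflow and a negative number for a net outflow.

Goods balance = 6444.5 - 3789.3 = 2655.2
Services balance = 2561.3 - 2112.0 = 449.3
Trade balance (goods + services) = 2655.2 + 449.3 = 3104.5
Net primary income = 529.1 - 1055.5 = -526.4
Net secondary income = 192.9 - 168.9 = 24.0
Current account = 3104.5 + (-526.4) + 24.0 = 2602.1
Financial account = -(2602.1 + 114.6 + (-74.5)) = -2642.2

-2642.2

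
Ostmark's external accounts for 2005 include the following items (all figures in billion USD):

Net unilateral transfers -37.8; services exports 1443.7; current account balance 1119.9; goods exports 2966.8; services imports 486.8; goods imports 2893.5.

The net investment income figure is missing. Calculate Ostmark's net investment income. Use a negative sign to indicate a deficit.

Current account = goods balance + services balance + net primary income + net secondary income
Sum of the known components = 992.4
Net investment income = CA - (known components) = 1119.9 - 992.4 = 127.5

127.5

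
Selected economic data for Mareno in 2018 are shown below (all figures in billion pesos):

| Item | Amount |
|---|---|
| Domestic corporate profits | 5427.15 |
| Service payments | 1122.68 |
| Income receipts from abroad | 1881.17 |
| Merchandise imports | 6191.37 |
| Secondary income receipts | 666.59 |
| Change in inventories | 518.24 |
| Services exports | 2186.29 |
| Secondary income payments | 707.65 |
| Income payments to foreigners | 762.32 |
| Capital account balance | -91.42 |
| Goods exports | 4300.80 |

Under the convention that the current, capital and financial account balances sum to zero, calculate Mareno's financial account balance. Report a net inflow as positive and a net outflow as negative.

Goods balance = 4300.80 - 6191.37 = -1890.57
Services balance = 2186.29 - 1122.68 = 1063.61
Trade balance (goods + services) = -1890.57 + 1063.61 = -826.96
Net primary income = 1881.17 - 762.32 = 1118.85
Net secondary income = 666.59 - 707.65 = -41.06
Current account = -826.96 + 1118.85 + (-41.06) = 250.83
Financial account = -(250.83 + (-91.42)) = -159.41

-159.41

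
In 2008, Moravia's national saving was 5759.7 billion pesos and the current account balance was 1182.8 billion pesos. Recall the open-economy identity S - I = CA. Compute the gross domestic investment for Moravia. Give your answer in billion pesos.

4576.9

S - I = CA (net lending to the rest of the world).
I = S - CA = 5759.7 - 1182.8 = 4576.9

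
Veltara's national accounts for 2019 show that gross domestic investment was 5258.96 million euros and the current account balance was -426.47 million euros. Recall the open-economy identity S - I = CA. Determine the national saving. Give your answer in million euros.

S = I + CA = 5258.96 + (-426.47) = 4832.49

4832.49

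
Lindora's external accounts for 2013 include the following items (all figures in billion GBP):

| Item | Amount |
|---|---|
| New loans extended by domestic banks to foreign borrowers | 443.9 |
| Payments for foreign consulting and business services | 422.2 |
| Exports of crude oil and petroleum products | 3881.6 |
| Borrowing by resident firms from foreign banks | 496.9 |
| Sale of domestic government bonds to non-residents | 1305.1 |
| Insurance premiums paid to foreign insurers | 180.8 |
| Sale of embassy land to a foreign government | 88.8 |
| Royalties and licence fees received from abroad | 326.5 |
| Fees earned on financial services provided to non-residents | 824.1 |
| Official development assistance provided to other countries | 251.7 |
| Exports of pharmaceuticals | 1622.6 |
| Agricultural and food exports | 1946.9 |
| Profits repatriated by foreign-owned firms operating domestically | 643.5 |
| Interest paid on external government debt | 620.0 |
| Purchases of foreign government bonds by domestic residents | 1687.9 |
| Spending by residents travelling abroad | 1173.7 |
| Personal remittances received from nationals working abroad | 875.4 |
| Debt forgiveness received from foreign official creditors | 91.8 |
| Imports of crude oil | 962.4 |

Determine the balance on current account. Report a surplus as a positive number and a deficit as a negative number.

5222.8

Goods: -962.4 + 3881.6 + 1946.9 + 1622.6 = 6488.7
Services: -180.8 - 1173.7 - 422.2 + 326.5 + 824.1 = -626.1
Primary income: -643.5 - 620.0 = -1263.5
Secondary income: -251.7 + 875.4 = 623.7
Current account = 6488.7 + (-626.1) + (-1263.5) + 623.7 = 5222.8
(Excluded from the current account — financial account: new loans extended by domestic banks to foreign borrowers 443.9, borrowing by resident firms from foreign banks 496.9, sale of domestic government bonds to non-residents 1305.1, purchases of foreign government bonds by domestic residents 1687.9; capital account: sale of embassy land to a foreign government 88.8, debt forgiveness received from foreign official creditors 91.8.)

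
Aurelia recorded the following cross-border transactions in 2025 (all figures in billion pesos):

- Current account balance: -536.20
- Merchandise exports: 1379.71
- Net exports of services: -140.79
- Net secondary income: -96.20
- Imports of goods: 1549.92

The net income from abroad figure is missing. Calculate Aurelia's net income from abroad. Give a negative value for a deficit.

Current account = goods balance + services balance + net primary income + net secondary income
Sum of the known components = -407.20
Net income from abroad = CA - (known components) = -536.20 - (-407.20) = -129.00

-129.00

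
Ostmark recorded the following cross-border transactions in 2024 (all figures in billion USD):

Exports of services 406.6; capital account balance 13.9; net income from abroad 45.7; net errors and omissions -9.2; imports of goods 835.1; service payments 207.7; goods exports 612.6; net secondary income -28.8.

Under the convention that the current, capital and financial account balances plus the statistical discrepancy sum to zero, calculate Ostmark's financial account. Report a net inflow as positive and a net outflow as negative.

2.0

Goods balance = 612.6 - 835.1 = -222.5
Services balance = 406.6 - 207.7 = 198.9
Trade balance (goods + services) = -222.5 + 198.9 = -23.6
Net primary income = 45.7
Net secondary income = -28.8
Current account = -23.6 + 45.7 + (-28.8) = -6.7
Financial account = -(-6.7 + 13.9 + (-9.2)) = 2.0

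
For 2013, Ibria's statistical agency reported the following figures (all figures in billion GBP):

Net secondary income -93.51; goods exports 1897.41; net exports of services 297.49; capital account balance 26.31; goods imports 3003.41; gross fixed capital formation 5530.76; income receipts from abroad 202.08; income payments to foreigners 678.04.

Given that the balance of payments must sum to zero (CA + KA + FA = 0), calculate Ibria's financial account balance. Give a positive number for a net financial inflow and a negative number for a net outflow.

Goods balance = 1897.41 - 3003.41 = -1106.00
Services balance = 297.49
Trade balance (goods + services) = -1106.00 + 297.49 = -808.51
Net primary income = 202.08 - 678.04 = -475.96
Net secondary income = -93.51
Current account = -808.51 + (-475.96) + (-93.51) = -1377.98
Financial account = -(-1377.98 + 26.31) = 1351.67

1351.67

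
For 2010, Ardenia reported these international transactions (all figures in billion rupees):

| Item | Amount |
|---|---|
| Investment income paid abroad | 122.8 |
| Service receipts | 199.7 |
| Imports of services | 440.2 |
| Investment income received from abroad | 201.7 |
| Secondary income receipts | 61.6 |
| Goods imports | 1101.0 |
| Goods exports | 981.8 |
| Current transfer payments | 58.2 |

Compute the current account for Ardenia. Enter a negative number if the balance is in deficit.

Goods balance = 981.8 - 1101.0 = -119.2
Services balance = 199.7 - 440.2 = -240.5
Trade balance (goods + services) = -119.2 + (-240.5) = -359.7
Net primary income = 201.7 - 122.8 = 78.9
Net secondary income = 61.6 - 58.2 = 3.4
Current account = -359.7 + 78.9 + 3.4 = -277.4

-277.4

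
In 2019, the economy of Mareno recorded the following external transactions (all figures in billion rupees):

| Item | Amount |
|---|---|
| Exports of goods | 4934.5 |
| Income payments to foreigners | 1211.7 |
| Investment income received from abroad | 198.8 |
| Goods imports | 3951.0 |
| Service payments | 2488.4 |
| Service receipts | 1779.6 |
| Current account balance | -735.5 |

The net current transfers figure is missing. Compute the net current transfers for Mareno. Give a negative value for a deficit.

2.7

Current account = goods balance + services balance + net primary income + net secondary income
Sum of the known components = -738.2
Net current transfers = CA - (known components) = -735.5 - (-738.2) = 2.7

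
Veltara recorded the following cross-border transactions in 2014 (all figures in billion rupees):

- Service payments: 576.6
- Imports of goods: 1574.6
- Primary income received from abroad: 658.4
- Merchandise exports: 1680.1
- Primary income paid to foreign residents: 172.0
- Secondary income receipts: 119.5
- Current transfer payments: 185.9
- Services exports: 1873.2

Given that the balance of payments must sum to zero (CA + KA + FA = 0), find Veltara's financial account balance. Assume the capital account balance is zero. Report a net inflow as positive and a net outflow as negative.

-1822.1

Goods balance = 1680.1 - 1574.6 = 105.5
Services balance = 1873.2 - 576.6 = 1296.6
Trade balance (goods + services) = 105.5 + 1296.6 = 1402.1
Net primary income = 658.4 - 172.0 = 486.4
Net secondary income = 119.5 - 185.9 = -66.4
Current account = 1402.1 + 486.4 + (-66.4) = 1822.1
Financial account = -(1822.1) = -1822.1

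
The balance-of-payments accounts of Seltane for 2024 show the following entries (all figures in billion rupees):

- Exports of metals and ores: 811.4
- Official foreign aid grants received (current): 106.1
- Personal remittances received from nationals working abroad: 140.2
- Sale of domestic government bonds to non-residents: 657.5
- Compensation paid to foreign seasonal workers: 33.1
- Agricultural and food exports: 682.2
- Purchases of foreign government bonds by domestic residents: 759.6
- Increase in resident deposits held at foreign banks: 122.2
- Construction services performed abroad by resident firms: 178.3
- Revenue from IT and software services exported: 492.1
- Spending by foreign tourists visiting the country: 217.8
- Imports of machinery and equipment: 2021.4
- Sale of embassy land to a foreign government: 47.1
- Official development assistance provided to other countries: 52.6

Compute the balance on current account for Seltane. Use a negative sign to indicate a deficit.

Goods: 682.2 - 2021.4 + 811.4 = -527.8
Services: 217.8 + 178.3 + 492.1 = 888.2
Primary income: -33.1
Secondary income: -52.6 + 106.1 + 140.2 = 193.7
Current account = (-527.8) + 888.2 + (-33.1) + 193.7 = 521.0
(Excluded from the current account — financial account: sale of domestic government bonds to non-residents 657.5, purchases of foreign government bonds by domestic residents 759.6, increase in resident deposits held at foreign banks 122.2; capital account: sale of embassy land to a foreign government 47.1.)

521.0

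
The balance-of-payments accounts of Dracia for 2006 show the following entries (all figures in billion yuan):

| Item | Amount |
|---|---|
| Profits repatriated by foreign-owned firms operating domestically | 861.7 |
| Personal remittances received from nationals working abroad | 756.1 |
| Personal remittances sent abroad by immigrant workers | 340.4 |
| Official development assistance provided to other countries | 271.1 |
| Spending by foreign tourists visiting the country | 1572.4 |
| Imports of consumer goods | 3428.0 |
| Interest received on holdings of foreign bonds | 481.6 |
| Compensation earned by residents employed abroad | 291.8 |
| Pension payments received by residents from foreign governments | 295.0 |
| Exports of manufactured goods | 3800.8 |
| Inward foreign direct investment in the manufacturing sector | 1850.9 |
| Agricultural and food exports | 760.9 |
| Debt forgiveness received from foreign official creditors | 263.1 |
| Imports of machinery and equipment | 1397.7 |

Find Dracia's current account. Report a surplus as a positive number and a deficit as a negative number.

Goods: 760.9 - 1397.7 + 3800.8 - 3428.0 = -264.0
Services: 1572.4
Primary income: 481.6 - 861.7 + 291.8 = -88.3
Secondary income: 295.0 - 271.1 - 340.4 + 756.1 = 439.6
Current account = (-264.0) + 1572.4 + (-88.3) + 439.6 = 1659.7
(Excluded from the current account — financial account: inward foreign direct investment in the manufacturing sector 1850.9; capital account: debt forgiveness received from foreign official creditors 263.1.)

1659.7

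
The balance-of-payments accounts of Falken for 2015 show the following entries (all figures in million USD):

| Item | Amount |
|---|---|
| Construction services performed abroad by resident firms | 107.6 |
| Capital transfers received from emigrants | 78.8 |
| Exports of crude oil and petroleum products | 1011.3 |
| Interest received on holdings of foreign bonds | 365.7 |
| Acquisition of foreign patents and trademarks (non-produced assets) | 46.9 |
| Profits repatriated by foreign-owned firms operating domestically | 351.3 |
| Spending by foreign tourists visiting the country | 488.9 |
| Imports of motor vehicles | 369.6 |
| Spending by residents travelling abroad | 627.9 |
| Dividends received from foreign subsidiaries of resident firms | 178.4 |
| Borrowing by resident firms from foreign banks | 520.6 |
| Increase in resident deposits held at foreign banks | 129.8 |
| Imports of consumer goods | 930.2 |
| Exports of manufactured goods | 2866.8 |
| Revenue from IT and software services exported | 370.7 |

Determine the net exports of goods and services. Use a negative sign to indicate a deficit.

2917.6

Goods: -369.6 + 2866.8 - 930.2 + 1011.3 = 2578.3
Services: 370.7 + 488.9 - 627.9 + 107.6 = 339.3
Trade balance = 2578.3 + 339.3 = 2917.6
(Excluded from the trade balance — capital account: capital transfers received from emigrants 78.8, acquisition of foreign patents and trademarks (non-produced assets) 46.9; primary income: interest received on holdings of foreign bonds 365.7, profits repatriated by foreign-owned firms operating domestically 351.3, dividends received from foreign subsidiaries of resident firms 178.4; financial account: borrowing by resident firms from foreign banks 520.6, increase in resident deposits held at foreign banks 129.8.)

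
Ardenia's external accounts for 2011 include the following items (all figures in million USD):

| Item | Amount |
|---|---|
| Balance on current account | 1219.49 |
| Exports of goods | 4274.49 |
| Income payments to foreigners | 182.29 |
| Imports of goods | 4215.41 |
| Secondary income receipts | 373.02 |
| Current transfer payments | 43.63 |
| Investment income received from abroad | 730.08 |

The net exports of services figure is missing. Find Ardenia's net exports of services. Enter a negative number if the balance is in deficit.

283.23

Current account = goods balance + services balance + net primary income + net secondary income
Sum of the known components = 936.26
Net exports of services = CA - (known components) = 1219.49 - 936.26 = 283.23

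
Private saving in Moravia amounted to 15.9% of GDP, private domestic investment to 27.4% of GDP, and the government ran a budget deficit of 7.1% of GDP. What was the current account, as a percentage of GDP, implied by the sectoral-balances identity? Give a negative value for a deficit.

By the sectoral-balances identity, CA = (S_private - I) + (T - G).
Private balance = 15.9 - 27.4 = -11.5
Government balance (T - G) = -7.1
CA = -11.5 + (-7.1) = -18.6

-18.6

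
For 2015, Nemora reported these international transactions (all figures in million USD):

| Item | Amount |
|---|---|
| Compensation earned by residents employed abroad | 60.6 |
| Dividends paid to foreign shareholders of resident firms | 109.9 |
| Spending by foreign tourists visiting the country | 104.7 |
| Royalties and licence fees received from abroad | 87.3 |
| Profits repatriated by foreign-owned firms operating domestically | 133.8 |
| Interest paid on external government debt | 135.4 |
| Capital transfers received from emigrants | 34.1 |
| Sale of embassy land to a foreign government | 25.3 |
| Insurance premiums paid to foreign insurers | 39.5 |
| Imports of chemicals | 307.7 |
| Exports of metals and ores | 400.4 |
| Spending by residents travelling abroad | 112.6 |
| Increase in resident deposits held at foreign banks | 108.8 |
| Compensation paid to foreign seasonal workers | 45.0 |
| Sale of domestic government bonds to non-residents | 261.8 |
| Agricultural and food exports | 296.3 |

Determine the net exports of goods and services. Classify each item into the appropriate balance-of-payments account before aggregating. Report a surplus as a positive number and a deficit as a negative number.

428.9

Goods: -307.7 + 400.4 + 296.3 = 389.0
Services: 104.7 + 87.3 - 112.6 - 39.5 = 39.9
Trade balance = 389.0 + 39.9 = 428.9
(Excluded from the trade balance — primary income: compensation earned by residents employed abroad 60.6, dividends paid to foreign shareholders of resident firms 109.9, profits repatriated by foreign-owned firms operating domestically 133.8, interest paid on external government debt 135.4, compensation paid to foreign seasonal workers 45.0; capital account: capital transfers received from emigrants 34.1, sale of embassy land to a foreign government 25.3; financial account: increase in resident deposits held at foreign banks 108.8, sale of domestic government bonds to non-residents 261.8.)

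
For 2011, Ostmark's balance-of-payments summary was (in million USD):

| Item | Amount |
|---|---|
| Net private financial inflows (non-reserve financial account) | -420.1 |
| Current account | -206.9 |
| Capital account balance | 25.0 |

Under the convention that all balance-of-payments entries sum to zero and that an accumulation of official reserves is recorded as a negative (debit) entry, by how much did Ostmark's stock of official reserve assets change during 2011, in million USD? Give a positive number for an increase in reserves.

-602.0

Official reserve transactions balance = -((-206.9) + 25.0 + (-420.1)) = 602.0
An accumulation of reserves is recorded as a debit (negative entry), so the change in the stock of reserves is the negative of that balance.
Change in official reserves = -(602.0) = -602.0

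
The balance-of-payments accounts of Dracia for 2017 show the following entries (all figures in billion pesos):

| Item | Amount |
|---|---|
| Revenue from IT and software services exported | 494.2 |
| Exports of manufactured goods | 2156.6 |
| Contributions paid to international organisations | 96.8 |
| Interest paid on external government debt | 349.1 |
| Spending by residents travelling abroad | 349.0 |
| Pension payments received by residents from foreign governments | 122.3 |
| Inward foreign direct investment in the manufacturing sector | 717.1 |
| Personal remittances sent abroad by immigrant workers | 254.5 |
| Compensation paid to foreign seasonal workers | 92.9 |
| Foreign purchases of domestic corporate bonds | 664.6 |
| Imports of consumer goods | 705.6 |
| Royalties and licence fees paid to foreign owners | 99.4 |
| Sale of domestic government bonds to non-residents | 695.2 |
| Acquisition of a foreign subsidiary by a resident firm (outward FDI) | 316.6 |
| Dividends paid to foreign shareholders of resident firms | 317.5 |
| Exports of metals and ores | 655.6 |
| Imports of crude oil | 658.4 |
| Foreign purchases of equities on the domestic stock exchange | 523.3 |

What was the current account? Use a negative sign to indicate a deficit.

Goods: -658.4 - 705.6 + 655.6 + 2156.6 = 1448.2
Services: -349.0 - 99.4 + 494.2 = 45.8
Primary income: -317.5 - 349.1 - 92.9 = -759.5
Secondary income: -96.8 + 122.3 - 254.5 = -229.0
Current account = 1448.2 + 45.8 + (-759.5) + (-229.0) = 505.5
(Excluded from the current account — financial account: inward foreign direct investment in the manufacturing sector 717.1, foreign purchases of domestic corporate bonds 664.6, sale of domestic government bonds to non-residents 695.2, acquisition of a foreign subsidiary by a resident firm (outward FDI) 316.6, foreign purchases of equities on the domestic stock exchange 523.3.)

505.5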